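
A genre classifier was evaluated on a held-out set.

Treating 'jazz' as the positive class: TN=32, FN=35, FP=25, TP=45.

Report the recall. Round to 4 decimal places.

0.5625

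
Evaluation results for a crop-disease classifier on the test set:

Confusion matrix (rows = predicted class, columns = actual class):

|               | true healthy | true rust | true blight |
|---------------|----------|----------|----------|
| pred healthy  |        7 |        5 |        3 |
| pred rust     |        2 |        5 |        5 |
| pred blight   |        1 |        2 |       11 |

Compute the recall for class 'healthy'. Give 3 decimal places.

0.700

Take TP from the diagonal, FP from the rest of the 'healthy' prediction marginal, FN from the rest of the 'healthy' actual marginal.
recall = TP/(TP+FN).
healthy: TP=7, FN=2+1=3 → 7/10 = 0.7000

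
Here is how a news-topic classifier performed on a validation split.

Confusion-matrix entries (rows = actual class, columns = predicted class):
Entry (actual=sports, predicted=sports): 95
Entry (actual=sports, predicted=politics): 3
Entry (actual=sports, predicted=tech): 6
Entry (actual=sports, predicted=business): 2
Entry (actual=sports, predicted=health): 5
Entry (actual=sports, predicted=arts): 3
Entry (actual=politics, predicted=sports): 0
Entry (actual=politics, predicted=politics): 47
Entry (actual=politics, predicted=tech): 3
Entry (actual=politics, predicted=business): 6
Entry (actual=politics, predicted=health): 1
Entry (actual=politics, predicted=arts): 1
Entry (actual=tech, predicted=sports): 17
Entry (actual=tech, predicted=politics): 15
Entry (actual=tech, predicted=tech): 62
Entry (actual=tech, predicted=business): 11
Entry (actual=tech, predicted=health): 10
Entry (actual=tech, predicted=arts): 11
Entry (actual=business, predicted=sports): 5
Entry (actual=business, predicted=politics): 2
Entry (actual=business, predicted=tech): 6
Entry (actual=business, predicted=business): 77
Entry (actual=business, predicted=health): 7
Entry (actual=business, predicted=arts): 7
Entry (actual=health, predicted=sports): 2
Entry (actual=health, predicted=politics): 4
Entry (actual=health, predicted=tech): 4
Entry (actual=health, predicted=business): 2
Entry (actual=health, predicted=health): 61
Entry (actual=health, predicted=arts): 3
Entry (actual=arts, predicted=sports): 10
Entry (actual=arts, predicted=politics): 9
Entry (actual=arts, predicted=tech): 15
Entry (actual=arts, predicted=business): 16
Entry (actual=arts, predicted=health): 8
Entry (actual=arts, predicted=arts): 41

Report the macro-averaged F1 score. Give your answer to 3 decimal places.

Per-class F1 score (2·TP/(2·TP+FP+FN)):
  sports: TP=95, FP=0+17+5+2+10=34, FN=3+6+2+5+3=19 → 190/243 = 0.7819
  politics: TP=47, FP=3+15+2+4+9=33, FN=0+3+6+1+1=11 → 94/138 = 0.6812
  tech: TP=62, FP=6+3+6+4+15=34, FN=17+15+11+10+11=64 → 124/222 = 0.5586
  business: TP=77, FP=2+6+11+2+16=37, FN=5+2+6+7+7=27 → 154/218 = 0.7064
  health: TP=61, FP=5+1+10+7+8=31, FN=2+4+4+2+3=15 → 122/168 = 0.7262
  arts: TP=41, FP=3+1+11+7+3=25, FN=10+9+15+16+8=58 → 82/165 = 0.4970
Macro-F1 score = mean = (0.7819 + 0.6812 + 0.5586 + 0.7064 + 0.7262 + 0.4970) / 6 = 0.659

0.659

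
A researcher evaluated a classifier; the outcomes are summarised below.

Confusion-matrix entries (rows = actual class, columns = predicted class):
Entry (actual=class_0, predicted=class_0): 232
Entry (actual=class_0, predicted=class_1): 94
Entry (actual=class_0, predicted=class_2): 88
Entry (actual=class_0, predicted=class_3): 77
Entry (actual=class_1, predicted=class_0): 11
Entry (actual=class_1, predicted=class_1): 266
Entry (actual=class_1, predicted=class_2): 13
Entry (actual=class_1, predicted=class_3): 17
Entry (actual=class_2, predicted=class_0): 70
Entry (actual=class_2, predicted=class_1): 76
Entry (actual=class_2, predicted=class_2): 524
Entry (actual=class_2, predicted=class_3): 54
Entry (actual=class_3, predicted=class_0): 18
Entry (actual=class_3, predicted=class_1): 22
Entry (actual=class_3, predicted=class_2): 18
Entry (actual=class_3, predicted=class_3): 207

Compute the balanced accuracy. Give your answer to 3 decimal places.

0.711

Balanced accuracy = mean of per-class recall.
  class_0: recall = 232/491 = 0.4725
  class_1: recall = 266/307 = 0.8664
  class_2: recall = 524/724 = 0.7238
  class_3: recall = 207/265 = 0.7811
Mean = (0.4725 + 0.8664 + 0.7238 + 0.7811) / 4 = 0.711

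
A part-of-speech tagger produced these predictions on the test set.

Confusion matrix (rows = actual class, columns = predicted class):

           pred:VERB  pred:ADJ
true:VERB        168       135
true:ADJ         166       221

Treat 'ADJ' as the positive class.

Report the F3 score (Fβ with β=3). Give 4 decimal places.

0.5757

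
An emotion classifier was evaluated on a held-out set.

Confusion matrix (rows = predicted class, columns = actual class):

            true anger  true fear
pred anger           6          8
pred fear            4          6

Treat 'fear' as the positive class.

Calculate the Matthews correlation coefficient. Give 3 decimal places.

MCC = (TP·TN − FP·FN) / √((TP+FP)(TP+FN)(TN+FP)(TN+FN))
Numerator = 6·6 − 4·8 = 4
Denominator = √(10·14·10·14) = √19600 = 140.0000
MCC = 4 / 140.0000 = 0.029

0.029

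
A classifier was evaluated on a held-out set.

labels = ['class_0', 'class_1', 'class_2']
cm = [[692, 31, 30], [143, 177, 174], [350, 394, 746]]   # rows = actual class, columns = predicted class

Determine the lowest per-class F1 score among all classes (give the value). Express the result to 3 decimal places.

0.323

Per-class F1 score (2·TP/(2·TP+FP+FN)):
  class_0: TP=692, FP=143+350=493, FN=31+30=61 → 1384/1938 = 0.7141
  class_1: TP=177, FP=31+394=425, FN=143+174=317 → 354/1096 = 0.3230
  class_2: TP=746, FP=30+174=204, FN=350+394=744 → 1492/2440 = 0.6115
Lowest is class 'class_1' with F1 score = 0.323.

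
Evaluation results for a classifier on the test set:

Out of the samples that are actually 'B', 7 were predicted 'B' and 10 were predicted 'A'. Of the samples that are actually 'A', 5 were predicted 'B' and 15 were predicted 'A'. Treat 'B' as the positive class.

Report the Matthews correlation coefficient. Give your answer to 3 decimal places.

0.172

MCC = (TP·TN − FP·FN) / √((TP+FP)(TP+FN)(TN+FP)(TN+FN))
Numerator = 7·15 − 5·10 = 55
Denominator = √(12·17·20·25) = √102000 = 319.3744
MCC = 55 / 319.3744 = 0.172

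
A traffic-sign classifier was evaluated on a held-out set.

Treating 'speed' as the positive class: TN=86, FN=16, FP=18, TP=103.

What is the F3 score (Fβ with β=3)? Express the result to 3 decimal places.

Fβ = (1+β²)·TP / ((1+β²)·TP + β²·FN + FP), with β²=9
= 10·103 / (10·103 + 9·16 + 18) = 0.864

0.864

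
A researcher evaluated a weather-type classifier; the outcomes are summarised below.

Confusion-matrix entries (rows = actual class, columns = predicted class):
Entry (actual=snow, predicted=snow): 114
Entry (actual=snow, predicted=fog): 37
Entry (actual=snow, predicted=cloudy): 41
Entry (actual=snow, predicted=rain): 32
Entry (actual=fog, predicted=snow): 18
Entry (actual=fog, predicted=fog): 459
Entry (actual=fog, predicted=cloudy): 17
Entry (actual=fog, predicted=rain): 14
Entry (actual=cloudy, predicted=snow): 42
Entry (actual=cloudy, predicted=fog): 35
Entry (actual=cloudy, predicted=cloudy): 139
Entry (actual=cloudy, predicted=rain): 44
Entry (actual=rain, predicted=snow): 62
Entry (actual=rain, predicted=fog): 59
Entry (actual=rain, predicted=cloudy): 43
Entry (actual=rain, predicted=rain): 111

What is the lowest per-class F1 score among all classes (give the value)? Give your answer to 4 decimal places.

0.4664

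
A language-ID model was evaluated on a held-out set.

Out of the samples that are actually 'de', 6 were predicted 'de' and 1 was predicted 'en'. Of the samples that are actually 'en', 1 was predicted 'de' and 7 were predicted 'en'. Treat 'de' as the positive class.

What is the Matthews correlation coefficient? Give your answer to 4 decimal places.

0.7321

MCC = (TP·TN − FP·FN) / √((TP+FP)(TP+FN)(TN+FP)(TN+FN))
Numerator = 6·7 − 1·1 = 41
Denominator = √(7·7·8·8) = √3136 = 56.0000
MCC = 41 / 56.0000 = 0.7321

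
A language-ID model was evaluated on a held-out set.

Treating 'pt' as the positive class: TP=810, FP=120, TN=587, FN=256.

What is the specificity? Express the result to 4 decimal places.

Specificity = TN/(TN+FP) = 587/(587+120) = 0.8303

0.8303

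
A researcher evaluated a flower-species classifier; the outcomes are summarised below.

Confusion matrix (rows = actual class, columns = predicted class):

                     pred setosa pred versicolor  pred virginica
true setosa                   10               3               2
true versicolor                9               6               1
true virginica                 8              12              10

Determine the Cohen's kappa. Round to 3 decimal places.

Observed agreement pₒ = trace/N = 26/61 = 0.4262
Expected agreement pₑ = Σ (rowᵢ·colᵢ)/N² = (15·27 + 16·21 + 30·13)/61² = 0.3040
κ = (pₒ − pₑ)/(1 − pₑ) = (0.4262 − 0.3040)/(1 − 0.3040) = 0.176

0.176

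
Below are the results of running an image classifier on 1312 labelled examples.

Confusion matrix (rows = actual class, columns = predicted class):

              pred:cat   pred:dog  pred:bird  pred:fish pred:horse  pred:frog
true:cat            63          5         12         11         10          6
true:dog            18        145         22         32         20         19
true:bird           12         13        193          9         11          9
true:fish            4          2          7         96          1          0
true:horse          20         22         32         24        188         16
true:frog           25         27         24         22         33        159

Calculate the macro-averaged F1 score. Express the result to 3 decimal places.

Per-class F1 score (2·TP/(2·TP+FP+FN)):
  cat: TP=63, FP=18+12+4+20+25=79, FN=5+12+11+10+6=44 → 126/249 = 0.5060
  dog: TP=145, FP=5+13+2+22+27=69, FN=18+22+32+20+19=111 → 290/470 = 0.6170
  bird: TP=193, FP=12+22+7+32+24=97, FN=12+13+9+11+9=54 → 386/537 = 0.7188
  fish: TP=96, FP=11+32+9+24+22=98, FN=4+2+7+1+0=14 → 192/304 = 0.6316
  horse: TP=188, FP=10+20+11+1+33=75, FN=20+22+32+24+16=114 → 376/565 = 0.6655
  frog: TP=159, FP=6+19+9+0+16=50, FN=25+27+24+22+33=131 → 318/499 = 0.6373
Macro-F1 score = mean = (0.5060 + 0.6170 + 0.7188 + 0.6316 + 0.6655 + 0.6373) / 6 = 0.629

0.629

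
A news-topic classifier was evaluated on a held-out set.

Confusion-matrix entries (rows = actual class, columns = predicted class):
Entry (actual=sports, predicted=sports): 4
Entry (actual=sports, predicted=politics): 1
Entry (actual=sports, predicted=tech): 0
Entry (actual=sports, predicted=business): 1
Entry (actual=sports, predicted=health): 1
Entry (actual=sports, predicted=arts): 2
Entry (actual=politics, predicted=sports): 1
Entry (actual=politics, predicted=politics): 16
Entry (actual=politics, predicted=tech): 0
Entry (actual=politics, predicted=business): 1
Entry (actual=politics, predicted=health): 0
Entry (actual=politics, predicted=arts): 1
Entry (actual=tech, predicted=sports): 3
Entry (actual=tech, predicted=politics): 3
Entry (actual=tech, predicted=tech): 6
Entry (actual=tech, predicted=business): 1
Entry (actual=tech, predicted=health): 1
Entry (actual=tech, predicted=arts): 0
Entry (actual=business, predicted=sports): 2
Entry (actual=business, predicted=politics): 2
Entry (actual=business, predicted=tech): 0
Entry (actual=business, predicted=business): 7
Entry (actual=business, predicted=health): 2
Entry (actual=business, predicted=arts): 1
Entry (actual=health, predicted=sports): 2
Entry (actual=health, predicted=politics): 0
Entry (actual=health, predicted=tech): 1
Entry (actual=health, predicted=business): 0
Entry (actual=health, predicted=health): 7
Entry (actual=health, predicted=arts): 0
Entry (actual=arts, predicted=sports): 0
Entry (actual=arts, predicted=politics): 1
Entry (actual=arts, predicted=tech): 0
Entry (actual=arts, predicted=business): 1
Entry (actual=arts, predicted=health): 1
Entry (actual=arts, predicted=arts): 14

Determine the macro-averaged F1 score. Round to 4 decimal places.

0.6184

Per-class F1 score (2·TP/(2·TP+FP+FN)):
  sports: TP=4, FP=1+3+2+2+0=8, FN=1+0+1+1+2=5 → 8/21 = 0.38095
  politics: TP=16, FP=1+3+2+0+1=7, FN=1+0+1+0+1=3 → 32/42 = 0.76190
  tech: TP=6, FP=0+0+0+1+0=1, FN=3+3+1+1+0=8 → 12/21 = 0.57143
  business: TP=7, FP=1+1+1+0+1=4, FN=2+2+0+2+1=7 → 14/25 = 0.56000
  health: TP=7, FP=1+0+1+2+1=5, FN=2+0+1+0+0=3 → 14/22 = 0.63636
  arts: TP=14, FP=2+1+0+1+0=4, FN=0+1+0+1+1=3 → 28/35 = 0.80000
Macro-F1 score = mean = (0.38095 + 0.76190 + 0.57143 + 0.56000 + 0.63636 + 0.80000) / 6 = 0.6184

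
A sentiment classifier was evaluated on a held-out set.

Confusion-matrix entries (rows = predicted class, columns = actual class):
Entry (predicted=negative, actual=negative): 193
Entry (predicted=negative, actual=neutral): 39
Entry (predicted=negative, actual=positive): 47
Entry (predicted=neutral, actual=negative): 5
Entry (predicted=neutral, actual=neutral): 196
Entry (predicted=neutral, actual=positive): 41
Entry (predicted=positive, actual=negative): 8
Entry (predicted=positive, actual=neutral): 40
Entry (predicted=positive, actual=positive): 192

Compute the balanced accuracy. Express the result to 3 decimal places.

0.778

Balanced accuracy = mean of per-class recall.
  negative: recall = 193/206 = 0.9369
  neutral: recall = 196/275 = 0.7127
  positive: recall = 192/280 = 0.6857
Mean = (0.9369 + 0.7127 + 0.6857) / 3 = 0.778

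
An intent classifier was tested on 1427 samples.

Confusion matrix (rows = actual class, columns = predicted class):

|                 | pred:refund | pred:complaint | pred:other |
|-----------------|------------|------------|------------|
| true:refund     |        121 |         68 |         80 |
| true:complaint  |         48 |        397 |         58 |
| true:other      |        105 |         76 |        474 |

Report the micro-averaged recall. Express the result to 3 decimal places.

0.695

Micro-averaging pools counts across classes: ΣTP=992, ΣFP=435, ΣFN=435.
Micro-recall = TP/(TP+FN) on pooled counts = 0.695 (equals overall accuracy in single-label multiclass).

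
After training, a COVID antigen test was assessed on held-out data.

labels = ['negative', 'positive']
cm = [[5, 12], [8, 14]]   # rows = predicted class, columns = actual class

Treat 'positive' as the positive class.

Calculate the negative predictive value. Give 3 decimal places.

NPV = TN/(TN+FN) = 5/(5+12) = 0.294

0.294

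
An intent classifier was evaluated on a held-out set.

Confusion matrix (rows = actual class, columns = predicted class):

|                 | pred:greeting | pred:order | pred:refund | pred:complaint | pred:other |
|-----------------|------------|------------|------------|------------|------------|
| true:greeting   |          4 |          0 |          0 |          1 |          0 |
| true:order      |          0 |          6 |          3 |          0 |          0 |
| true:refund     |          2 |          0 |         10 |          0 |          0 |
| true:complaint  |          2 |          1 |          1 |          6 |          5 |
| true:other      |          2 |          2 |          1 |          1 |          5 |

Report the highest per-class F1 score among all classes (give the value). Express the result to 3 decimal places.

0.741

Per-class F1 score (2·TP/(2·TP+FP+FN)):
  greeting: TP=4, FP=0+2+2+2=6, FN=0+0+1+0=1 → 8/15 = 0.5333
  order: TP=6, FP=0+0+1+2=3, FN=0+3+0+0=3 → 12/18 = 0.6667
  refund: TP=10, FP=0+3+1+1=5, FN=2+0+0+0=2 → 20/27 = 0.7407
  complaint: TP=6, FP=1+0+0+1=2, FN=2+1+1+5=9 → 12/23 = 0.5217
  other: TP=5, FP=0+0+0+5=5, FN=2+2+1+1=6 → 10/21 = 0.4762
Highest is class 'refund' with F1 score = 0.741.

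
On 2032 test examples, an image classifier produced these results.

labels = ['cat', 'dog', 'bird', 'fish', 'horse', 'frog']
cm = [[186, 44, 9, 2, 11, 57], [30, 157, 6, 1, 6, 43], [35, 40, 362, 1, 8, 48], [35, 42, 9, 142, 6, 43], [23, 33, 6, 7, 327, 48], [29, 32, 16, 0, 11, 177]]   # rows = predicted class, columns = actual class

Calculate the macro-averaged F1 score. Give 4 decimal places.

Per-class F1 score (2·TP/(2·TP+FP+FN)):
  cat: TP=186, FP=44+9+2+11+57=123, FN=30+35+35+23+29=152 → 372/647 = 0.57496
  dog: TP=157, FP=30+6+1+6+43=86, FN=44+40+42+33+32=191 → 314/591 = 0.53130
  bird: TP=362, FP=35+40+1+8+48=132, FN=9+6+9+6+16=46 → 724/902 = 0.80266
  fish: TP=142, FP=35+42+9+6+43=135, FN=2+1+1+7+0=11 → 284/430 = 0.66047
  horse: TP=327, FP=23+33+6+7+48=117, FN=11+6+8+6+11=42 → 654/813 = 0.80443
  frog: TP=177, FP=29+32+16+0+11=88, FN=57+43+48+43+48=239 → 354/681 = 0.51982
Macro-F1 score = mean = (0.57496 + 0.53130 + 0.80266 + 0.66047 + 0.80443 + 0.51982) / 6 = 0.6489

0.6489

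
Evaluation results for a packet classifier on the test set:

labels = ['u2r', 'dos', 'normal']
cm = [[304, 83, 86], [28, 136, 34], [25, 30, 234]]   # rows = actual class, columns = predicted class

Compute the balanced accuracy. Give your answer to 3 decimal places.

Balanced accuracy = mean of per-class recall.
  u2r: recall = 304/473 = 0.6427
  dos: recall = 136/198 = 0.6869
  normal: recall = 234/289 = 0.8097
Mean = (0.6427 + 0.6869 + 0.8097) / 3 = 0.713

0.713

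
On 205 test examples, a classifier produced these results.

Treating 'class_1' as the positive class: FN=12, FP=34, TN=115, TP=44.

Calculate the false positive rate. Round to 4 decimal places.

FPR = FP/(FP+TN) = 34/(34+115) = 0.2282

0.2282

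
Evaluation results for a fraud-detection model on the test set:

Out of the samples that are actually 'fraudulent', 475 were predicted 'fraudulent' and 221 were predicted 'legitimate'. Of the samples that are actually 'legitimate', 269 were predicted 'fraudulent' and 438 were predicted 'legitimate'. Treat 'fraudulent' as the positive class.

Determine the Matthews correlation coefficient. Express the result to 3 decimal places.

MCC = (TP·TN − FP·FN) / √((TP+FP)(TP+FN)(TN+FP)(TN+FN))
Numerator = 475·438 − 269·221 = 148601
Denominator = √(744·696·707·659) = √241260933312 = 491183.1973
MCC = 148601 / 491183.1973 = 0.303

0.303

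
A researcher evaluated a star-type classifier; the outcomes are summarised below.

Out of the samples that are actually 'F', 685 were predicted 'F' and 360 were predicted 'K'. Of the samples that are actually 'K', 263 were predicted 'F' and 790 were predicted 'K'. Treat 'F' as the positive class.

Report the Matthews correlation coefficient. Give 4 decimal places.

0.4076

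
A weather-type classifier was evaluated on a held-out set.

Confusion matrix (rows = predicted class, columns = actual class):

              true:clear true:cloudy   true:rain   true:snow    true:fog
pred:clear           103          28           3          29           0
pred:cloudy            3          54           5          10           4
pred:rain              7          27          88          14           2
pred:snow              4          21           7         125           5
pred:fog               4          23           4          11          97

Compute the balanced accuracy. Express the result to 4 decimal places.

Balanced accuracy = mean of per-class recall.
  clear: recall = 103/121 = 0.85124
  cloudy: recall = 54/153 = 0.35294
  rain: recall = 88/107 = 0.82243
  snow: recall = 125/189 = 0.66138
  fog: recall = 97/108 = 0.89815
Mean = (0.85124 + 0.35294 + 0.82243 + 0.66138 + 0.89815) / 5 = 0.7172

0.7172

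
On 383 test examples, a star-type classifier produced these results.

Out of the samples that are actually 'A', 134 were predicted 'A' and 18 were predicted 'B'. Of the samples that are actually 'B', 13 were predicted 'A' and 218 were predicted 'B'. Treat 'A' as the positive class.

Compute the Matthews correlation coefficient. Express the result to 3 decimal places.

MCC = (TP·TN − FP·FN) / √((TP+FP)(TP+FN)(TN+FP)(TN+FN))
Numerator = 134·218 − 13·18 = 28978
Denominator = √(147·152·231·236) = √1218105504 = 34901.3682
MCC = 28978 / 34901.3682 = 0.830

0.830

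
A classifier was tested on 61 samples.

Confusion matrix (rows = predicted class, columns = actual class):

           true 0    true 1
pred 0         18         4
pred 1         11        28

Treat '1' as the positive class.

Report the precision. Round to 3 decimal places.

Precision = TP/(TP+FP) = 28/(28+11) = 28/39 = 0.718

0.718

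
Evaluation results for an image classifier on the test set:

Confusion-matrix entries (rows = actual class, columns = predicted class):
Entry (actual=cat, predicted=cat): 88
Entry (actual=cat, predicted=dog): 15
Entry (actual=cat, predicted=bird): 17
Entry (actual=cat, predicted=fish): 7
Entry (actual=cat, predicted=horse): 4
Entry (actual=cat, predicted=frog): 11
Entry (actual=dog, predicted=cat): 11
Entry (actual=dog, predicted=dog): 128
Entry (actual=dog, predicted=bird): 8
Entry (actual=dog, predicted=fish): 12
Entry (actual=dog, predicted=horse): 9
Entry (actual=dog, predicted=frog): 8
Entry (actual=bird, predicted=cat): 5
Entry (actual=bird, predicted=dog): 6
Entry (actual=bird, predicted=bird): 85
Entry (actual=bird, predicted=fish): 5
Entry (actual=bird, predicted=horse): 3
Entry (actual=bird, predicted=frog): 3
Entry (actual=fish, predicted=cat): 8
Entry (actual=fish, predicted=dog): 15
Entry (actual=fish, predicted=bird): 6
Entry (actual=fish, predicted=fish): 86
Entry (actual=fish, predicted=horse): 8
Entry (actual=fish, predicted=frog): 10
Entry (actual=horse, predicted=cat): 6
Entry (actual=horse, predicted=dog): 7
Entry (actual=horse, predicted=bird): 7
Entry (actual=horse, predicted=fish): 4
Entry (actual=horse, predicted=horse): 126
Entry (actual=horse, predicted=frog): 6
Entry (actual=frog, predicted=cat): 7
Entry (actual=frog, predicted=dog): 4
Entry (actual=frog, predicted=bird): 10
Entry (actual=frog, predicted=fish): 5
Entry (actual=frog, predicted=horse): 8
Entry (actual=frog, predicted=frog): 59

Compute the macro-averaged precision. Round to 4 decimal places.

Per-class precision (TP/(TP+FP)):
  cat: TP=88, FP=11+5+8+6+7=37 → 88/125 = 0.70400
  dog: TP=128, FP=15+6+15+7+4=47 → 128/175 = 0.73143
  bird: TP=85, FP=17+8+6+7+10=48 → 85/133 = 0.63910
  fish: TP=86, FP=7+12+5+4+5=33 → 86/119 = 0.72269
  horse: TP=126, FP=4+9+3+8+8=32 → 126/158 = 0.79747
  frog: TP=59, FP=11+8+3+10+6=38 → 59/97 = 0.60825
Macro-precision = mean = (0.70400 + 0.73143 + 0.63910 + 0.72269 + 0.79747 + 0.60825) / 6 = 0.7005

0.7005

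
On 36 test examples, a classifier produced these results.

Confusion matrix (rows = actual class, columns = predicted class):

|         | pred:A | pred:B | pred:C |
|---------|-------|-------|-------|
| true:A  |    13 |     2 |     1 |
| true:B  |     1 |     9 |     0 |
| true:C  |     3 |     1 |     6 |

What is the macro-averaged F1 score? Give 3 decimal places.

0.771

Per-class F1 score (2·TP/(2·TP+FP+FN)):
  A: TP=13, FP=1+3=4, FN=2+1=3 → 26/33 = 0.7879
  B: TP=9, FP=2+1=3, FN=1+0=1 → 18/22 = 0.8182
  C: TP=6, FP=1+0=1, FN=3+1=4 → 12/17 = 0.7059
Macro-F1 score = mean = (0.7879 + 0.8182 + 0.7059) / 3 = 0.771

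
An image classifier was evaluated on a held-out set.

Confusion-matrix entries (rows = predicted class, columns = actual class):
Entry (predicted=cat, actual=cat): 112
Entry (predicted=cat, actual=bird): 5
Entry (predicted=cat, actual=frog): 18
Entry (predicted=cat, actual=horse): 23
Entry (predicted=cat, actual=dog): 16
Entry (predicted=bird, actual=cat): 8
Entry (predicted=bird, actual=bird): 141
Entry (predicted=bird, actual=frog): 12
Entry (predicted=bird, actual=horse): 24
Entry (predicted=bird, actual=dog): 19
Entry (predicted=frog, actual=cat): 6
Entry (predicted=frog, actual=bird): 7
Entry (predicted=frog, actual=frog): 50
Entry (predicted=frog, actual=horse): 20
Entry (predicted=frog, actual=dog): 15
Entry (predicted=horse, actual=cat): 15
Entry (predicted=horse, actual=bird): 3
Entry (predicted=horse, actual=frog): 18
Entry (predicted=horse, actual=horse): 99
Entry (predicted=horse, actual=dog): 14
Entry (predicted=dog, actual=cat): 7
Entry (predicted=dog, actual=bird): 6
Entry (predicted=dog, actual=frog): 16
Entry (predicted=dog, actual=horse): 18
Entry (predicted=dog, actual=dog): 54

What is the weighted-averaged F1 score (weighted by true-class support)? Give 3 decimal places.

Per-class F1 score (2·TP/(2·TP+FP+FN)):
  cat: TP=112, FP=5+18+23+16=62, FN=8+6+15+7=36 → 224/322 = 0.6957
  bird: TP=141, FP=8+12+24+19=63, FN=5+7+3+6=21 → 282/366 = 0.7705
  frog: TP=50, FP=6+7+20+15=48, FN=18+12+18+16=64 → 100/212 = 0.4717
  horse: TP=99, FP=15+3+18+14=50, FN=23+24+20+18=85 → 198/333 = 0.5946
  dog: TP=54, FP=7+6+16+18=47, FN=16+19+15+14=64 → 108/219 = 0.4932
Weighted-F1 score = Σ (supportᵢ/N)·F1 scoreᵢ with N=726: (148/726)·0.6957 + (162/726)·0.7705 + (114/726)·0.4717 + (184/726)·0.5946 + (118/726)·0.4932 = 0.619

0.619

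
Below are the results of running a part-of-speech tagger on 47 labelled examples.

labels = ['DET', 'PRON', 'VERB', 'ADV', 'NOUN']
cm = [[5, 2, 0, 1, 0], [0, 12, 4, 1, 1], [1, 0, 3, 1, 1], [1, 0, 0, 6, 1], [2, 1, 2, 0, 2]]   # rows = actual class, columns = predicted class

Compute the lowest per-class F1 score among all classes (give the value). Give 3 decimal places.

0.333

Per-class F1 score (2·TP/(2·TP+FP+FN)):
  DET: TP=5, FP=0+1+1+2=4, FN=2+0+1+0=3 → 10/17 = 0.5882
  PRON: TP=12, FP=2+0+0+1=3, FN=0+4+1+1=6 → 24/33 = 0.7273
  VERB: TP=3, FP=0+4+0+2=6, FN=1+0+1+1=3 → 6/15 = 0.4000
  ADV: TP=6, FP=1+1+1+0=3, FN=1+0+0+1=2 → 12/17 = 0.7059
  NOUN: TP=2, FP=0+1+1+1=3, FN=2+1+2+0=5 → 4/12 = 0.3333
Lowest is class 'NOUN' with F1 score = 0.333.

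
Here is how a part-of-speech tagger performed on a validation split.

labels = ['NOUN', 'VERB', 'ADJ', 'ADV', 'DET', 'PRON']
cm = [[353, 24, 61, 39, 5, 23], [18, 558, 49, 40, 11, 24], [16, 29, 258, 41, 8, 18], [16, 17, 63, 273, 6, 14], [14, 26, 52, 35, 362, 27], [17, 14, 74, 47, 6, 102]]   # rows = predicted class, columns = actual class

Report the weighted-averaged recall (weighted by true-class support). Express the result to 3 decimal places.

Per-class recall (TP/(TP+FN)):
  NOUN: TP=353, FN=18+16+16+14+17=81 → 353/434 = 0.8134
  VERB: TP=558, FN=24+29+17+26+14=110 → 558/668 = 0.8353
  ADJ: TP=258, FN=61+49+63+52+74=299 → 258/557 = 0.4632
  ADV: TP=273, FN=39+40+41+35+47=202 → 273/475 = 0.5747
  DET: TP=362, FN=5+11+8+6+6=36 → 362/398 = 0.9095
  PRON: TP=102, FN=23+24+18+14+27=106 → 102/208 = 0.4904
Weighted-recall = Σ (supportᵢ/N)·recallᵢ with N=2740: (434/2740)·0.8134 + (668/2740)·0.8353 + (557/2740)·0.4632 + (475/2740)·0.5747 + (398/2740)·0.9095 + (208/2740)·0.4904 = 0.696

0.696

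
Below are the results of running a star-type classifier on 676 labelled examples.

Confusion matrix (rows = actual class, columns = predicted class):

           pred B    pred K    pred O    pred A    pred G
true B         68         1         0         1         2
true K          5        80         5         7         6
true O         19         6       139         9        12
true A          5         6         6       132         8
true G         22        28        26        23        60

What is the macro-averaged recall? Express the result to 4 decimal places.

0.7381

Per-class recall (TP/(TP+FN)):
  B: TP=68, FN=1+0+1+2=4 → 68/72 = 0.94444
  K: TP=80, FN=5+5+7+6=23 → 80/103 = 0.77670
  O: TP=139, FN=19+6+9+12=46 → 139/185 = 0.75135
  A: TP=132, FN=5+6+6+8=25 → 132/157 = 0.84076
  G: TP=60, FN=22+28+26+23=99 → 60/159 = 0.37736
Macro-recall = mean = (0.94444 + 0.77670 + 0.75135 + 0.84076 + 0.37736) / 5 = 0.7381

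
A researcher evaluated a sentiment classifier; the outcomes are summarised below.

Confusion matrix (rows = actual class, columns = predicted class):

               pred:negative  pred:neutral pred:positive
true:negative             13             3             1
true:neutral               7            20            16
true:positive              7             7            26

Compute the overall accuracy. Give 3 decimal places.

Accuracy = trace / total = (13+20+26=59) / 100 = 59/100 = 0.590

0.590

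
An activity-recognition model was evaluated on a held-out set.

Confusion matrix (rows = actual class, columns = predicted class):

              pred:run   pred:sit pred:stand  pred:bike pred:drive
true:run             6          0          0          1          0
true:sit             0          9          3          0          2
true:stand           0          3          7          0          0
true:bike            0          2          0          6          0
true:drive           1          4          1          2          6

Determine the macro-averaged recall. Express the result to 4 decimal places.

0.6757

Per-class recall (TP/(TP+FN)):
  run: TP=6, FN=0+0+1+0=1 → 6/7 = 0.85714
  sit: TP=9, FN=0+3+0+2=5 → 9/14 = 0.64286
  stand: TP=7, FN=0+3+0+0=3 → 7/10 = 0.70000
  bike: TP=6, FN=0+2+0+0=2 → 6/8 = 0.75000
  drive: TP=6, FN=1+4+1+2=8 → 6/14 = 0.42857
Macro-recall = mean = (0.85714 + 0.64286 + 0.70000 + 0.75000 + 0.42857) / 5 = 0.6757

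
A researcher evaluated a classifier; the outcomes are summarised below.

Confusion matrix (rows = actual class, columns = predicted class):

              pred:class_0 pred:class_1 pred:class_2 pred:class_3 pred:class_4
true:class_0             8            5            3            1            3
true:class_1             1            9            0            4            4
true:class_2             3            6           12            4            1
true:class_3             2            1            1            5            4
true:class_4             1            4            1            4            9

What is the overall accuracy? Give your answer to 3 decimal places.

0.448

Accuracy = trace / total = (8+9+12+5+9=43) / 96 = 43/96 = 0.448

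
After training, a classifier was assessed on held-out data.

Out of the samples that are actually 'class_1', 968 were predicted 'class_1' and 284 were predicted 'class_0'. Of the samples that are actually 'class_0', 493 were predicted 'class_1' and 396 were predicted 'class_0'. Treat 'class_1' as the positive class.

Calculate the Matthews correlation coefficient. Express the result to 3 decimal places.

MCC = (TP·TN − FP·FN) / √((TP+FP)(TP+FN)(TN+FP)(TN+FN))
Numerator = 968·396 − 493·284 = 243316
Denominator = √(1461·1252·889·680) = √1105771057440 = 1051556.4927
MCC = 243316 / 1051556.4927 = 0.231

0.231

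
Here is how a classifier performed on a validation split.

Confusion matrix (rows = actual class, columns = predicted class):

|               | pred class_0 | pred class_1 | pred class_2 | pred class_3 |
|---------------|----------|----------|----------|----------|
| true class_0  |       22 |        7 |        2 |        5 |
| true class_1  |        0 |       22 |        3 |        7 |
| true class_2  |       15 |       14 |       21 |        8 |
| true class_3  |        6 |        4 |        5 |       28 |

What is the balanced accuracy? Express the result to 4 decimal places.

0.5780

Balanced accuracy = mean of per-class recall.
  class_0: recall = 22/36 = 0.61111
  class_1: recall = 22/32 = 0.68750
  class_2: recall = 21/58 = 0.36207
  class_3: recall = 28/43 = 0.65116
Mean = (0.61111 + 0.68750 + 0.36207 + 0.65116) / 4 = 0.5780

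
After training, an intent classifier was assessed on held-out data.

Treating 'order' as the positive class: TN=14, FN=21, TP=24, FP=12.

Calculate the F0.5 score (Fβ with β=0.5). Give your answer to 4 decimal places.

0.6349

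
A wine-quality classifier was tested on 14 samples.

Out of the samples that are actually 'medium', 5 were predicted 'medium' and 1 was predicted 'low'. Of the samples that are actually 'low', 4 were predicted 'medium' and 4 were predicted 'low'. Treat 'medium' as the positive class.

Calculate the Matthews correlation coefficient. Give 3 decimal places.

MCC = (TP·TN − FP·FN) / √((TP+FP)(TP+FN)(TN+FP)(TN+FN))
Numerator = 5·4 − 4·1 = 16
Denominator = √(9·6·8·5) = √2160 = 46.4758
MCC = 16 / 46.4758 = 0.344

0.344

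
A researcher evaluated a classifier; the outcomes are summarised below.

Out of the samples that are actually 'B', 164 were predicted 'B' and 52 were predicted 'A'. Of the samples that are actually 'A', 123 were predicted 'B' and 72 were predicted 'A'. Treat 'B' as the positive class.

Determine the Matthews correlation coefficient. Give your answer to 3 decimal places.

MCC = (TP·TN − FP·FN) / √((TP+FP)(TP+FN)(TN+FP)(TN+FN))
Numerator = 164·72 − 123·52 = 5412
Denominator = √(287·216·195·124) = √1498966560 = 38716.4895
MCC = 5412 / 38716.4895 = 0.140

0.140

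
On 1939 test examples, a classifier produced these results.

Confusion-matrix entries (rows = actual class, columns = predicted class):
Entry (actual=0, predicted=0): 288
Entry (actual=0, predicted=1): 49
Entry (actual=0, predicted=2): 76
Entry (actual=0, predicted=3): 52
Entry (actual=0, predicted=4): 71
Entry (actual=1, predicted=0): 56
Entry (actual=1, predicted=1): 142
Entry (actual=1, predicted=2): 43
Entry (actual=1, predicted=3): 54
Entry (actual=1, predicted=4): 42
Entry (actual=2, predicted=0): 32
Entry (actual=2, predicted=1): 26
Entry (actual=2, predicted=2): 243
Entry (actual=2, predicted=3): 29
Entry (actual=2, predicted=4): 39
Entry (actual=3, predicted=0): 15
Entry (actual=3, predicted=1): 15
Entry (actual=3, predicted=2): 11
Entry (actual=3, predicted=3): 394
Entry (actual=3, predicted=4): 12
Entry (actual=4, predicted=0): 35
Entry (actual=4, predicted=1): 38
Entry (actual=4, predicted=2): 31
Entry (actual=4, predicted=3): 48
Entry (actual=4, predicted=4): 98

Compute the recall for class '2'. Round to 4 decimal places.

Treat '2' as positive and all other classes as negative.
recall = TP/(TP+FN).
2: TP=243, FN=32+26+29+39=126 → 243/369 = 0.65854

0.6585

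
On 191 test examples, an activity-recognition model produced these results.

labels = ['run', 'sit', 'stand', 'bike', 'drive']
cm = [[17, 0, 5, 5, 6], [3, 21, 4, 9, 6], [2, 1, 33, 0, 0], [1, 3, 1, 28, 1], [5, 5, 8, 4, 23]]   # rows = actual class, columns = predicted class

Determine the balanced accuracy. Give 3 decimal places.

Balanced accuracy = mean of per-class recall.
  run: recall = 17/33 = 0.5152
  sit: recall = 21/43 = 0.4884
  stand: recall = 33/36 = 0.9167
  bike: recall = 28/34 = 0.8235
  drive: recall = 23/45 = 0.5111
Mean = (0.5152 + 0.4884 + 0.9167 + 0.8235 + 0.5111) / 5 = 0.651

0.651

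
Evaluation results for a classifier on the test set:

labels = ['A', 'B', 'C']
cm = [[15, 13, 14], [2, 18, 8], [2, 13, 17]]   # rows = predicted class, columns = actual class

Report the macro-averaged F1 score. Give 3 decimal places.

0.490

Per-class F1 score (2·TP/(2·TP+FP+FN)):
  A: TP=15, FP=13+14=27, FN=2+2=4 → 30/61 = 0.4918
  B: TP=18, FP=2+8=10, FN=13+13=26 → 36/72 = 0.5000
  C: TP=17, FP=2+13=15, FN=14+8=22 → 34/71 = 0.4789
Macro-F1 score = mean = (0.4918 + 0.5000 + 0.4789) / 3 = 0.490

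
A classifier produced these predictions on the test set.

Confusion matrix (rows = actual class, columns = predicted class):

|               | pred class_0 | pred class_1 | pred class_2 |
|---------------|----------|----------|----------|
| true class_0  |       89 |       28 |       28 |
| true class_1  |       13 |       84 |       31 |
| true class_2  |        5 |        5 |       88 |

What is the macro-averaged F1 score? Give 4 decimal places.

Per-class F1 score (2·TP/(2·TP+FP+FN)):
  class_0: TP=89, FP=13+5=18, FN=28+28=56 → 178/252 = 0.70635
  class_1: TP=84, FP=28+5=33, FN=13+31=44 → 168/245 = 0.68571
  class_2: TP=88, FP=28+31=59, FN=5+5=10 → 176/245 = 0.71837
Macro-F1 score = mean = (0.70635 + 0.68571 + 0.71837) / 3 = 0.7035

0.7035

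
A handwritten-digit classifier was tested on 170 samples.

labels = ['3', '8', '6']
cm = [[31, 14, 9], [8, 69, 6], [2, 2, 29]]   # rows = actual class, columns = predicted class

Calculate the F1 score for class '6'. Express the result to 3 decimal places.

Take TP from the diagonal, FP from the rest of the '6' prediction marginal, FN from the rest of the '6' actual marginal.
F1 score = 2·TP/(2·TP+FP+FN).
6: TP=29, FP=9+6=15, FN=2+2=4 → 58/77 = 0.7532

0.753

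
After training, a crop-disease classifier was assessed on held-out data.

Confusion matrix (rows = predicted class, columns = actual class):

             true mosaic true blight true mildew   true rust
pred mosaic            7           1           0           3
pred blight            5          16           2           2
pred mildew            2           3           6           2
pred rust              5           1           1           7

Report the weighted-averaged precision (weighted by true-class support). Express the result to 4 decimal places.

Per-class precision (TP/(TP+FP)):
  mosaic: TP=7, FP=1+0+3=4 → 7/11 = 0.63636
  blight: TP=16, FP=5+2+2=9 → 16/25 = 0.64000
  mildew: TP=6, FP=2+3+2=7 → 6/13 = 0.46154
  rust: TP=7, FP=5+1+1=7 → 7/14 = 0.50000
Weighted-precision = Σ (supportᵢ/N)·precisionᵢ with N=63: (19/63)·0.63636 + (21/63)·0.64000 + (9/63)·0.46154 + (14/63)·0.50000 = 0.5823

0.5823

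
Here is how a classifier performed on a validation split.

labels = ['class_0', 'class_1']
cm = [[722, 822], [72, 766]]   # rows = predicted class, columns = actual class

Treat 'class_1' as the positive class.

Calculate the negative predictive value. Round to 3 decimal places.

0.468

NPV = TN/(TN+FN) = 722/(722+822) = 0.468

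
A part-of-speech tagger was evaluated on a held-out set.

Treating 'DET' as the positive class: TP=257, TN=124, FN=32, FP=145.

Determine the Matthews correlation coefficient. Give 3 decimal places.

0.390

MCC = (TP·TN − FP·FN) / √((TP+FP)(TP+FN)(TN+FP)(TN+FN))
Numerator = 257·124 − 145·32 = 27228
Denominator = √(402·289·269·156) = √4875293592 = 69823.3026
MCC = 27228 / 69823.3026 = 0.390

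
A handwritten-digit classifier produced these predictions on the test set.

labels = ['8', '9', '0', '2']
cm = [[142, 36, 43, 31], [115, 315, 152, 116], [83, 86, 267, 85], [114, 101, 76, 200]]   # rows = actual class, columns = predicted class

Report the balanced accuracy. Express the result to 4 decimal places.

Balanced accuracy = mean of per-class recall.
  8: recall = 142/252 = 0.56349
  9: recall = 315/698 = 0.45129
  0: recall = 267/521 = 0.51248
  2: recall = 200/491 = 0.40733
Mean = (0.56349 + 0.45129 + 0.51248 + 0.40733) / 4 = 0.4836

0.4836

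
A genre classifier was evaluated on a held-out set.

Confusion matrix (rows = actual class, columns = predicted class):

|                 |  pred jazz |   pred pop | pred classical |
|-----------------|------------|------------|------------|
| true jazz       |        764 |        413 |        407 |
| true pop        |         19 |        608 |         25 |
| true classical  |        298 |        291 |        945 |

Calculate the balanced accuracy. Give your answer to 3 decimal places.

0.677

Balanced accuracy = mean of per-class recall.
  jazz: recall = 764/1584 = 0.4823
  pop: recall = 608/652 = 0.9325
  classical: recall = 945/1534 = 0.6160
Mean = (0.4823 + 0.9325 + 0.6160) / 3 = 0.677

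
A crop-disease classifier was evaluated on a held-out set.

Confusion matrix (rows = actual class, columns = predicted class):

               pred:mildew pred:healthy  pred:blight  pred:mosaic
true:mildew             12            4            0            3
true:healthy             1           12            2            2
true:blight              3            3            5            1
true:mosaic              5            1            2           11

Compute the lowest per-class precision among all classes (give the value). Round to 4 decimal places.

Per-class precision (TP/(TP+FP)):
  mildew: TP=12, FP=1+3+5=9 → 12/21 = 0.57143
  healthy: TP=12, FP=4+3+1=8 → 12/20 = 0.60000
  blight: TP=5, FP=0+2+2=4 → 5/9 = 0.55556
  mosaic: TP=11, FP=3+2+1=6 → 11/17 = 0.64706
Lowest is class 'blight' with precision = 0.5556.

0.5556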